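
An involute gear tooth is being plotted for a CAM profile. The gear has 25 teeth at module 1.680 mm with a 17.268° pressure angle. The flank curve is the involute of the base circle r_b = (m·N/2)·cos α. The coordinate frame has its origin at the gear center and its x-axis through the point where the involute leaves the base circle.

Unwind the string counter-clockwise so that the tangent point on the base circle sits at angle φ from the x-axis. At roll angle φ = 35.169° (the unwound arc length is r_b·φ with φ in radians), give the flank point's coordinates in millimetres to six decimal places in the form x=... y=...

pitch radius r_p = m·N/2 = 1.680·25/2 = 21.000000
base radius r_b = r_p·cos α = 21.000000·cos 17.268° = 20.053461
roll angle φ = 35.169° = 0.61381484 rad
x = r_b·(cos φ + φ·sin φ) = 20.053461·(0.81745666 + 0.61381484·0.57599011) = 23.482763
y = r_b·(sin φ − φ·cos φ) = 20.053461·(0.57599011 − 0.61381484·0.81745666) = 1.488430

x=23.482763 y=1.488430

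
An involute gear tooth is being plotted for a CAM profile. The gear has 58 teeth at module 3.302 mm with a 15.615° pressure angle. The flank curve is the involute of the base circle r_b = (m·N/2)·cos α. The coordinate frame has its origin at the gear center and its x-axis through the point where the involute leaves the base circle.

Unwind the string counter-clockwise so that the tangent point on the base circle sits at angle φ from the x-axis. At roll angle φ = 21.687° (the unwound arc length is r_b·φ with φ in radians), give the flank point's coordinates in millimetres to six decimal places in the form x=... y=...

pitch radius r_p = m·N/2 = 3.302·58/2 = 95.758000
base radius r_b = r_p·cos α = 95.758000·cos 15.615° = 92.223776
roll angle φ = 21.687° = 0.37850955 rad
x = r_b·(cos φ + φ·sin φ) = 92.223776·(0.92921644 + 0.37850955·0.36953593) = 98.595454
y = r_b·(sin φ − φ·cos φ) = 92.223776·(0.36953593 − 0.37850955·0.92921644) = 1.643302

x=98.595454 y=1.643302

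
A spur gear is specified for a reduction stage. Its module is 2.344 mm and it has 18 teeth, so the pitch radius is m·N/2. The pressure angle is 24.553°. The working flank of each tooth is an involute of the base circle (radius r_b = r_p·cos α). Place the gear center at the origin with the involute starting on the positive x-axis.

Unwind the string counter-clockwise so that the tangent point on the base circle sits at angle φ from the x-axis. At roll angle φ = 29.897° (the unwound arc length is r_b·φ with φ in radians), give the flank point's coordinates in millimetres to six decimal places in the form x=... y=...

pitch radius r_p = m·N/2 = 2.344·18/2 = 21.096000
base radius r_b = r_p·cos α = 21.096000·cos 24.553° = 19.188442
roll angle φ = 29.897° = 0.52180109 rad
x = r_b·(cos φ + φ·sin φ) = 19.188442·(0.86692285 + 0.52180109·0.49844235) = 21.625578
y = r_b·(sin φ − φ·cos φ) = 19.188442·(0.49844235 − 0.52180109·0.86692285) = 0.884224

x=21.625578 y=0.884224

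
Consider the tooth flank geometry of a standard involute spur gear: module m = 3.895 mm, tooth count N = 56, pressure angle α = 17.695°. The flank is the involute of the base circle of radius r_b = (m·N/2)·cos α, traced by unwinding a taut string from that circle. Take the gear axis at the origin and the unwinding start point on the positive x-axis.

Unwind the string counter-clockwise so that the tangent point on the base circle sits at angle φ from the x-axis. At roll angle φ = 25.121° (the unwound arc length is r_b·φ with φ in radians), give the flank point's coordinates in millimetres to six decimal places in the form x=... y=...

x=113.411853 y=2.863295

pitch radius r_p = m·N/2 = 3.895·56/2 = 109.060000
base radius r_b = r_p·cos α = 109.060000·cos 17.695° = 103.900154
roll angle φ = 25.121° = 0.43844416 rad
x = r_b·(cos φ + φ·sin φ) = 103.900154·(0.90541326 + 0.43844416·0.42453130) = 113.411853
y = r_b·(sin φ − φ·cos φ) = 103.900154·(0.42453130 − 0.43844416·0.90541326) = 2.863295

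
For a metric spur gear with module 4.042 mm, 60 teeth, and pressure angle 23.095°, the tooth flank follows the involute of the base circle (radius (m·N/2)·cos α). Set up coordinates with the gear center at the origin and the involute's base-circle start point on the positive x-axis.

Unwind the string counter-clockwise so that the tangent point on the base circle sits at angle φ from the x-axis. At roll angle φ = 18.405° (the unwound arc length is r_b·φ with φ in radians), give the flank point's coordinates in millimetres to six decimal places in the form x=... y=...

pitch radius r_p = m·N/2 = 4.042·60/2 = 121.260000
base radius r_b = r_p·cos α = 121.260000·cos 23.095° = 111.541706
roll angle φ = 18.405° = 0.32122785 rad
x = r_b·(cos φ + φ·sin φ) = 111.541706·(0.94884846 + 0.32122785·0.31573184) = 117.148944
y = r_b·(sin φ − φ·cos φ) = 111.541706·(0.31573184 − 0.32122785·0.94884846) = 1.219741

x=117.148944 y=1.219741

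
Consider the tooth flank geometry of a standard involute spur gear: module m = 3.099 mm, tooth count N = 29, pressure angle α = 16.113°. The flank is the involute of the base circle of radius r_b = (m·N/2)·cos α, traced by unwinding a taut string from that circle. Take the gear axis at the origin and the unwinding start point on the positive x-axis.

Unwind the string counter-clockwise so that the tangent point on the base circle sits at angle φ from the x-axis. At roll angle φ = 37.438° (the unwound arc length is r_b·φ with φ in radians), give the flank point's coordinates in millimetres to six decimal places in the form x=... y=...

x=51.425502 y=3.845710

pitch radius r_p = m·N/2 = 3.099·29/2 = 44.935500
base radius r_b = r_p·cos α = 44.935500·cos 16.113° = 43.170263
roll angle φ = 37.438° = 0.65341637 rad
x = r_b·(cos φ + φ·sin φ) = 43.170263·(0.79401162 + 0.65341637·0.60790258) = 51.425502
y = r_b·(sin φ − φ·cos φ) = 43.170263·(0.60790258 − 0.65341637·0.79401162) = 3.845710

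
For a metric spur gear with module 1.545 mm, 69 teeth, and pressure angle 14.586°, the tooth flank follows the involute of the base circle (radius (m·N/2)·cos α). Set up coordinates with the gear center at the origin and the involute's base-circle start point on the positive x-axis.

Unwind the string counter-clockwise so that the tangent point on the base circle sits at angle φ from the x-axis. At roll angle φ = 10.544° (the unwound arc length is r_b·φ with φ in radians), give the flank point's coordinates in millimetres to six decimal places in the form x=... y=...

x=52.450703 y=0.106801

pitch radius r_p = m·N/2 = 1.545·69/2 = 53.302500
base radius r_b = r_p·cos α = 53.302500·cos 14.586° = 51.584600
roll angle φ = 10.544° = 0.18402752 rad
x = r_b·(cos φ + φ·sin φ) = 51.584600·(0.98311467 + 0.18402752·0.18299056) = 52.450703
y = r_b·(sin φ − φ·cos φ) = 51.584600·(0.18299056 − 0.18402752·0.98311467) = 0.106801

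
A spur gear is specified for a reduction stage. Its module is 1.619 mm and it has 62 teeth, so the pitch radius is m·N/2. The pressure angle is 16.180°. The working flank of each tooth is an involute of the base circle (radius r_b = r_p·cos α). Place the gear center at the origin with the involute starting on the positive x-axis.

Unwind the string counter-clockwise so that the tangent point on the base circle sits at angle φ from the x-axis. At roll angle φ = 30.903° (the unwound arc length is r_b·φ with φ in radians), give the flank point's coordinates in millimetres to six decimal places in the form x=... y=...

pitch radius r_p = m·N/2 = 1.619·62/2 = 50.189000
base radius r_b = r_p·cos α = 50.189000·cos 16.180° = 48.201065
roll angle φ = 30.903° = 0.53935910 rad
x = r_b·(cos φ + φ·sin φ) = 48.201065·(0.85803802 + 0.53935910·0.51358618) = 54.710396
y = r_b·(sin φ − φ·cos φ) = 48.201065·(0.51358618 − 0.53935910·0.85803802) = 2.448400

x=54.710396 y=2.448400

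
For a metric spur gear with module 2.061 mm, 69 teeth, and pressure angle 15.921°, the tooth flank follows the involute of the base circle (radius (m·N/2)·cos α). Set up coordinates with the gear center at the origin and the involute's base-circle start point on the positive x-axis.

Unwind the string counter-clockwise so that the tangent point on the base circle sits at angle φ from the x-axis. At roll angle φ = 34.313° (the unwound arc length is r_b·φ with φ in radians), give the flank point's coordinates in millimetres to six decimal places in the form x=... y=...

x=79.561020 y=4.722155

pitch radius r_p = m·N/2 = 2.061·69/2 = 71.104500
base radius r_b = r_p·cos α = 71.104500·cos 15.921° = 68.376991
roll angle φ = 34.313° = 0.59887483 rad
x = r_b·(cos φ + φ·sin φ) = 68.376991·(0.82597041 + 0.59887483·0.56371347) = 79.561020
y = r_b·(sin φ − φ·cos φ) = 68.376991·(0.56371347 − 0.59887483·0.82597041) = 4.722155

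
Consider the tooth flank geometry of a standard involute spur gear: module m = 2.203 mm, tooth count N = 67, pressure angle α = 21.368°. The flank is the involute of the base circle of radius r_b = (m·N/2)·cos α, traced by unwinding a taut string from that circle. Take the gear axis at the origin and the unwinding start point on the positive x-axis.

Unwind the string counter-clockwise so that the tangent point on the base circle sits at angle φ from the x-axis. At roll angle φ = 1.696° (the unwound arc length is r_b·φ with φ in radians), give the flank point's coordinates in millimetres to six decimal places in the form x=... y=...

x=68.757517 y=0.000594

pitch radius r_p = m·N/2 = 2.203·67/2 = 73.800500
base radius r_b = r_p·cos α = 73.800500·cos 21.368° = 68.727414
roll angle φ = 1.696° = 0.02960078 rad
x = r_b·(cos φ + φ·sin φ) = 68.727414·(0.99956193 + 0.02960078·0.02959646) = 68.757517
y = r_b·(sin φ − φ·cos φ) = 68.727414·(0.02959646 − 0.02960078·0.99956193) = 0.000594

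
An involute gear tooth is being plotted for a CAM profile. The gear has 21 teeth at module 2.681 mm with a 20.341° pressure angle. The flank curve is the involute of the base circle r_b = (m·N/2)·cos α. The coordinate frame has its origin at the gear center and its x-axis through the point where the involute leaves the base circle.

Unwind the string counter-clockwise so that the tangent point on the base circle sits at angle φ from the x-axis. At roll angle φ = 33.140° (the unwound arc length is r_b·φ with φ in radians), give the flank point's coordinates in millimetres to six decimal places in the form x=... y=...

pitch radius r_p = m·N/2 = 2.681·21/2 = 28.150500
base radius r_b = r_p·cos α = 28.150500·cos 20.341° = 26.395047
roll angle φ = 33.140° = 0.57840211 rad
x = r_b·(cos φ + φ·sin φ) = 26.395047·(0.83733726 + 0.57840211·0.54668667) = 30.447795
y = r_b·(sin φ − φ·cos φ) = 26.395047·(0.54668667 − 0.57840211·0.83733726) = 1.646233

x=30.447795 y=1.646233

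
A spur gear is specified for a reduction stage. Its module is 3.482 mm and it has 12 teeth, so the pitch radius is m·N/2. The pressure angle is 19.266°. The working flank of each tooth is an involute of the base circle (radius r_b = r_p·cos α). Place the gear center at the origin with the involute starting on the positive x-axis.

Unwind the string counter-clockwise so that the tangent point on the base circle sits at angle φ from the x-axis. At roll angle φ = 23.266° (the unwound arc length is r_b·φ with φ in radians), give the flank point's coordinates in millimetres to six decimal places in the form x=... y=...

x=21.281560 y=0.432961

pitch radius r_p = m·N/2 = 3.482·12/2 = 20.892000
base radius r_b = r_p·cos α = 20.892000·cos 19.266° = 19.721984
roll angle φ = 23.266° = 0.40606830 rad
x = r_b·(cos φ + φ·sin φ) = 19.721984·(0.91868094 + 0.40606830·0.39500042) = 21.281560
y = r_b·(sin φ − φ·cos φ) = 19.721984·(0.39500042 − 0.40606830·0.91868094) = 0.432961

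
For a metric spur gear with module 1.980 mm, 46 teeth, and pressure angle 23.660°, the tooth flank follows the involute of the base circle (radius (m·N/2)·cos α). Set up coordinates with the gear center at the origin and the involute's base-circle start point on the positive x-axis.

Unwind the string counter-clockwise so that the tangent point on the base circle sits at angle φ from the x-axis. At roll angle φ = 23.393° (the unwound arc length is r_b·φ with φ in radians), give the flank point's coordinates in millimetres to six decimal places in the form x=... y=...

x=45.045121 y=0.930622

pitch radius r_p = m·N/2 = 1.980·46/2 = 45.540000
base radius r_b = r_p·cos α = 45.540000·cos 23.660° = 41.712043
roll angle φ = 23.393° = 0.40828487 rad
x = r_b·(cos φ + φ·sin φ) = 41.712043·(0.91780314 + 0.40828487·0.39703576) = 45.045121
y = r_b·(sin φ − φ·cos φ) = 41.712043·(0.39703576 − 0.40828487·0.91780314) = 0.930622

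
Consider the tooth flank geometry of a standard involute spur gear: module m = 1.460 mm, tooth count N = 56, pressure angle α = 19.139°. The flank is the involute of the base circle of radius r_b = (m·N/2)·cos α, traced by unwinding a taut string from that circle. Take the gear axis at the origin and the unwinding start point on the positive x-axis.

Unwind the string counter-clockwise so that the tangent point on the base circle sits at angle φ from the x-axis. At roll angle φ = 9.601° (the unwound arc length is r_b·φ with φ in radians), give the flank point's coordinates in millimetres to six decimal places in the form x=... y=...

pitch radius r_p = m·N/2 = 1.460·56/2 = 40.880000
base radius r_b = r_p·cos α = 40.880000·cos 19.139° = 38.620397
roll angle φ = 9.601° = 0.16756906 rad
x = r_b·(cos φ + φ·sin φ) = 38.620397·(0.98599313 + 0.16756906·0.16678596) = 39.158816
y = r_b·(sin φ − φ·cos φ) = 38.620397·(0.16678596 − 0.16756906·0.98599313) = 0.060403

x=39.158816 y=0.060403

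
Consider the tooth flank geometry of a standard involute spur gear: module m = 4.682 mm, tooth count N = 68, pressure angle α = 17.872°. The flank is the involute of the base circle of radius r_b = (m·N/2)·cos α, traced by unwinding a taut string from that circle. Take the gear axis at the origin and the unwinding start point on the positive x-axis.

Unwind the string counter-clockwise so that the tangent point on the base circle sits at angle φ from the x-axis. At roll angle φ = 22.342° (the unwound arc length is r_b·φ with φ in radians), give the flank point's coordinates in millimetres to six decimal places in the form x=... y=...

pitch radius r_p = m·N/2 = 4.682·68/2 = 159.188000
base radius r_b = r_p·cos α = 159.188000·cos 17.872° = 151.506302
roll angle φ = 22.342° = 0.38994146 rad
x = r_b·(cos φ + φ·sin φ) = 151.506302·(0.92493131 + 0.38994146·0.38013427) = 162.590720
y = r_b·(sin φ − φ·cos φ) = 151.506302·(0.38013427 − 0.38994146·0.92493131) = 2.949101

x=162.590720 y=2.949101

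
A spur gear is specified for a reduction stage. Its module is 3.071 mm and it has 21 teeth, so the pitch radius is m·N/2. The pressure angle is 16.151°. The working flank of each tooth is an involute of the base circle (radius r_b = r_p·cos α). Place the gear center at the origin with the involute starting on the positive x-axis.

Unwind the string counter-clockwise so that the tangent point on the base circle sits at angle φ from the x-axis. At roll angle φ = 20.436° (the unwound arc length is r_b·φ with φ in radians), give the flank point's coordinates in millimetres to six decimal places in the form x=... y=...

pitch radius r_p = m·N/2 = 3.071·21/2 = 32.245500
base radius r_b = r_p·cos α = 32.245500·cos 16.151° = 30.972832
roll angle φ = 20.436° = 0.35667549 rad
x = r_b·(cos φ + φ·sin φ) = 30.972832·(0.93706279 + 0.35667549·0.34916089) = 32.880756
y = r_b·(sin φ − φ·cos φ) = 30.972832·(0.34916089 − 0.35667549·0.93706279) = 0.462535

x=32.880756 y=0.462535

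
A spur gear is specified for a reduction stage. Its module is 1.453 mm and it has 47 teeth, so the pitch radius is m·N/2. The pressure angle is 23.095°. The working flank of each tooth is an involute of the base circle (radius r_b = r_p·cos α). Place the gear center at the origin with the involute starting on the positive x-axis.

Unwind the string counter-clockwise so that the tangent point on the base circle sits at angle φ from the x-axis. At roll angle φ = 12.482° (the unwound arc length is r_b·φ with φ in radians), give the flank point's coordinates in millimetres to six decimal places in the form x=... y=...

x=32.145440 y=0.107734

pitch radius r_p = m·N/2 = 1.453·47/2 = 34.145500
base radius r_b = r_p·cos α = 34.145500·cos 23.095° = 31.408934
roll angle φ = 12.482° = 0.21785200 rad
x = r_b·(cos φ + φ·sin φ) = 31.408934·(0.97636396 + 0.21785200·0.21613289) = 32.145440
y = r_b·(sin φ − φ·cos φ) = 31.408934·(0.21613289 − 0.21785200·0.97636396) = 0.107734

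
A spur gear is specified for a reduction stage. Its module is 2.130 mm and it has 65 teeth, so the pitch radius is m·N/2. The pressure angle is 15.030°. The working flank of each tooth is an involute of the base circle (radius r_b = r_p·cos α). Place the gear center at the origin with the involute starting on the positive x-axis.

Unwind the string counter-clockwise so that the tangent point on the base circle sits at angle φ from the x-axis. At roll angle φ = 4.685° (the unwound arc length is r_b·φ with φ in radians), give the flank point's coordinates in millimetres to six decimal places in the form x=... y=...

pitch radius r_p = m·N/2 = 2.130·65/2 = 69.225000
base radius r_b = r_p·cos α = 69.225000·cos 15.030° = 66.856825
roll angle φ = 4.685° = 0.08176868 rad
x = r_b·(cos φ + φ·sin φ) = 66.856825·(0.99665880 + 0.08176868·0.08167759) = 67.079958
y = r_b·(sin φ − φ·cos φ) = 66.856825·(0.08167759 − 0.08176868·0.99665880) = 0.012176

x=67.079958 y=0.012176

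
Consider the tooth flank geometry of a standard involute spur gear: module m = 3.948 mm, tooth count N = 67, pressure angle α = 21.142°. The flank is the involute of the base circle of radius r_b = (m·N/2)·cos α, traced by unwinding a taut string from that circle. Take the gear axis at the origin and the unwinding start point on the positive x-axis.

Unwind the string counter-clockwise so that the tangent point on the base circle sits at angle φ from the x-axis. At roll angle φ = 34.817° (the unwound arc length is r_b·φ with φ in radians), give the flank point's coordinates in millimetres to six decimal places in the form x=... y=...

x=144.071254 y=8.890402

pitch radius r_p = m·N/2 = 3.948·67/2 = 132.258000
base radius r_b = r_p·cos α = 132.258000·cos 21.142° = 123.355634
roll angle φ = 34.817° = 0.60767129 rad
x = r_b·(cos φ + φ·sin φ) = 123.355634·(0.82097984 + 0.60767129·0.57095718) = 144.071254
y = r_b·(sin φ − φ·cos φ) = 123.355634·(0.57095718 − 0.60767129·0.82097984) = 8.890402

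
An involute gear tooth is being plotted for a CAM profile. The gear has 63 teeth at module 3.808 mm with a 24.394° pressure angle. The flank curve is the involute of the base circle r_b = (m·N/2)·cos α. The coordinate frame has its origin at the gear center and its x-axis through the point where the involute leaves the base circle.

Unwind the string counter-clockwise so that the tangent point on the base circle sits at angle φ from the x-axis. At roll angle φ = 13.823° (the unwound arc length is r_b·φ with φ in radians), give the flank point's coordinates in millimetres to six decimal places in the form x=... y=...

pitch radius r_p = m·N/2 = 3.808·63/2 = 119.952000
base radius r_b = r_p·cos α = 119.952000·cos 24.394° = 109.243515
roll angle φ = 13.823° = 0.24125686 rad
x = r_b·(cos φ + φ·sin φ) = 109.243515·(0.97103845 + 0.24125686·0.23892328) = 112.376655
y = r_b·(sin φ − φ·cos φ) = 109.243515·(0.23892328 − 0.24125686·0.97103845) = 0.508374

x=112.376655 y=0.508374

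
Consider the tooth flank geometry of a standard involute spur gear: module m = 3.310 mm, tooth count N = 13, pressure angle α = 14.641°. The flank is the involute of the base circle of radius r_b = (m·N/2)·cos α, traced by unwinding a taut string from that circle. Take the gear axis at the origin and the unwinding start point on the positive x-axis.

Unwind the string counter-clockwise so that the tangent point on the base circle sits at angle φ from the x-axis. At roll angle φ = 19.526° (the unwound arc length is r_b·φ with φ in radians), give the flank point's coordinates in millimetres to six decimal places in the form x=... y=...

x=21.990310 y=0.271459

pitch radius r_p = m·N/2 = 3.310·13/2 = 21.515000
base radius r_b = r_p·cos α = 21.515000·cos 14.641° = 20.816377
roll angle φ = 19.526° = 0.34079299 rad
x = r_b·(cos φ + φ·sin φ) = 20.816377·(0.94248992 + 0.34079299·0.33423458) = 21.990310
y = r_b·(sin φ − φ·cos φ) = 20.816377·(0.33423458 − 0.34079299·0.94248992) = 0.271459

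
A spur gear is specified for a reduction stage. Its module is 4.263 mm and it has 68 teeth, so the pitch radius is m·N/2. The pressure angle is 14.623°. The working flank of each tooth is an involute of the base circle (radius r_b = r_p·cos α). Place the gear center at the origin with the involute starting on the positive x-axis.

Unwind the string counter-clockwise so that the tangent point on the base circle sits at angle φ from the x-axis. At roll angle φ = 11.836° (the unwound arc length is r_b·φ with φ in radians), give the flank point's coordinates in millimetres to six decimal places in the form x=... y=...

pitch radius r_p = m·N/2 = 4.263·68/2 = 144.942000
base radius r_b = r_p·cos α = 144.942000·cos 14.623° = 140.247025
roll angle φ = 11.836° = 0.20657717 rad
x = r_b·(cos φ + φ·sin φ) = 140.247025·(0.97873871 + 0.20657717·0.20511105) = 143.207635
y = r_b·(sin φ − φ·cos φ) = 140.247025·(0.20511105 − 0.20657717·0.97873871) = 0.410360

x=143.207635 y=0.410360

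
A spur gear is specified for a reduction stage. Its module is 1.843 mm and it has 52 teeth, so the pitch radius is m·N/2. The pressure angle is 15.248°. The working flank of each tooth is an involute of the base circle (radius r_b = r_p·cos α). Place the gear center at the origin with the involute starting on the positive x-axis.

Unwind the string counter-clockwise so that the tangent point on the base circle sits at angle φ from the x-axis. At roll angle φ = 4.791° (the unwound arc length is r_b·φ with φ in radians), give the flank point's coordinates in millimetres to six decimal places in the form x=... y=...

pitch radius r_p = m·N/2 = 1.843·52/2 = 47.918000
base radius r_b = r_p·cos α = 47.918000·cos 15.248° = 46.231119
roll angle φ = 4.791° = 0.08361872 rad
x = r_b·(cos φ + φ·sin φ) = 46.231119·(0.99650599 + 0.08361872·0.08352131) = 46.392463
y = r_b·(sin φ − φ·cos φ) = 46.231119·(0.08352131 − 0.08361872·0.99650599) = 0.009004

x=46.392463 y=0.009004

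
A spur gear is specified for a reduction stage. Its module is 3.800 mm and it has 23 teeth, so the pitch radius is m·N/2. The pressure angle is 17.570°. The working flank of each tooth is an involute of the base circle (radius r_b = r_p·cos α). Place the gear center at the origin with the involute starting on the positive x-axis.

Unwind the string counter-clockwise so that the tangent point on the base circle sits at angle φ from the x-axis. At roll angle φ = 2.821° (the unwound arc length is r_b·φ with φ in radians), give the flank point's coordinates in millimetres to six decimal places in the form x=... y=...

pitch radius r_p = m·N/2 = 3.800·23/2 = 43.700000
base radius r_b = r_p·cos α = 43.700000·cos 17.570° = 41.661345
roll angle φ = 2.821° = 0.04923574 rad
x = r_b·(cos φ + φ·sin φ) = 41.661345·(0.99878817 + 0.04923574·0.04921585) = 41.711811
y = r_b·(sin φ − φ·cos φ) = 41.661345·(0.04921585 − 0.04923574·0.99878817) = 0.001657

x=41.711811 y=0.001657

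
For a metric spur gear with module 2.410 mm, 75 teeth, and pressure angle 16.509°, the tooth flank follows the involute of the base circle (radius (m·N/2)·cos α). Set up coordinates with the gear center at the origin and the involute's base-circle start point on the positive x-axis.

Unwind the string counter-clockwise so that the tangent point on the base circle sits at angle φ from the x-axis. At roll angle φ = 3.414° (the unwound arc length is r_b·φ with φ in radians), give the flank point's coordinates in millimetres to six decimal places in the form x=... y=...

x=86.802985 y=0.006108

pitch radius r_p = m·N/2 = 2.410·75/2 = 90.375000
base radius r_b = r_p·cos α = 90.375000·cos 16.509° = 86.649301
roll angle φ = 3.414° = 0.05958554 rad
x = r_b·(cos φ + φ·sin φ) = 86.649301·(0.99822531 + 0.05958554·0.05955029) = 86.802985
y = r_b·(sin φ − φ·cos φ) = 86.649301·(0.05955029 − 0.05958554·0.99822531) = 0.006108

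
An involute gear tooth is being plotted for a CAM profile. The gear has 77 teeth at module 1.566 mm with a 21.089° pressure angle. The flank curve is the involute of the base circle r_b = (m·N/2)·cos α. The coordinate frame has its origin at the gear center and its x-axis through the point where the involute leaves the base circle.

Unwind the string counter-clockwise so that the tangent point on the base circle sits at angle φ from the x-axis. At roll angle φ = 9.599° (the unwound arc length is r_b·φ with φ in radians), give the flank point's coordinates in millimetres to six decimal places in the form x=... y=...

pitch radius r_p = m·N/2 = 1.566·77/2 = 60.291000
base radius r_b = r_p·cos α = 60.291000·cos 21.089° = 56.252868
roll angle φ = 9.599° = 0.16753415 rad
x = r_b·(cos φ + φ·sin φ) = 56.252868·(0.98599895 + 0.16753415·0.16675154) = 57.036781
y = r_b·(sin φ − φ·cos φ) = 56.252868·(0.16675154 − 0.16753415·0.98599895) = 0.087925

x=57.036781 y=0.087925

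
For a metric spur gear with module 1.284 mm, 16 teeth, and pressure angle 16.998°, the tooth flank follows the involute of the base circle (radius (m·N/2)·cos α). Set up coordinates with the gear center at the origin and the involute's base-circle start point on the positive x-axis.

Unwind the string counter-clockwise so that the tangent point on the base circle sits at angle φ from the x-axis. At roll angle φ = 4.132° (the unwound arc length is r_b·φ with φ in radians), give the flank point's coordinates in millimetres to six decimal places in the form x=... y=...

x=9.848779 y=0.001228

pitch radius r_p = m·N/2 = 1.284·16/2 = 10.272000
base radius r_b = r_p·cos α = 10.272000·cos 16.998° = 9.823267
roll angle φ = 4.132° = 0.07211700 rad
x = r_b·(cos φ + φ·sin φ) = 9.823267·(0.99740070 + 0.07211700·0.07205451) = 9.848779
y = r_b·(sin φ − φ·cos φ) = 9.823267·(0.07205451 − 0.07211700·0.99740070) = 0.001228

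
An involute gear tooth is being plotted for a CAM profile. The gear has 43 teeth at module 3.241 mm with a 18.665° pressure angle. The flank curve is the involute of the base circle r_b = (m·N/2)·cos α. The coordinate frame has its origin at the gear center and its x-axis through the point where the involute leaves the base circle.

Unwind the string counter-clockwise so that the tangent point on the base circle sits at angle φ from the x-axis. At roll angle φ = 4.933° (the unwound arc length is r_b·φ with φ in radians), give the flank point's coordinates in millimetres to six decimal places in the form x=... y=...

x=66.260896 y=0.014034

pitch radius r_p = m·N/2 = 3.241·43/2 = 69.681500
base radius r_b = r_p·cos α = 69.681500·cos 18.665° = 66.016668
roll angle φ = 4.933° = 0.08609709 rad
x = r_b·(cos φ + φ·sin φ) = 66.016668·(0.99629593 + 0.08609709·0.08599076) = 66.260896
y = r_b·(sin φ − φ·cos φ) = 66.016668·(0.08599076 − 0.08609709·0.99629593) = 0.014034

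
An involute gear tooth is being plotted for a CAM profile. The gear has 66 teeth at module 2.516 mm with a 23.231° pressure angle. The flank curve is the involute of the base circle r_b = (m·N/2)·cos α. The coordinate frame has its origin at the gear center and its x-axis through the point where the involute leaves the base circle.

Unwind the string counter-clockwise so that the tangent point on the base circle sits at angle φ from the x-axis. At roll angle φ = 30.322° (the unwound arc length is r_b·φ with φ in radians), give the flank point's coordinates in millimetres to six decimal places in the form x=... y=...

pitch radius r_p = m·N/2 = 2.516·66/2 = 83.028000
base radius r_b = r_p·cos α = 83.028000·cos 23.231° = 76.296261
roll angle φ = 30.322° = 0.52921874 rad
x = r_b·(cos φ + φ·sin φ) = 76.296261·(0.86320176 + 0.52921874·0.50485911) = 86.243970
y = r_b·(sin φ − φ·cos φ) = 76.296261·(0.50485911 − 0.52921874·0.86320176) = 3.665010

x=86.243970 y=3.665010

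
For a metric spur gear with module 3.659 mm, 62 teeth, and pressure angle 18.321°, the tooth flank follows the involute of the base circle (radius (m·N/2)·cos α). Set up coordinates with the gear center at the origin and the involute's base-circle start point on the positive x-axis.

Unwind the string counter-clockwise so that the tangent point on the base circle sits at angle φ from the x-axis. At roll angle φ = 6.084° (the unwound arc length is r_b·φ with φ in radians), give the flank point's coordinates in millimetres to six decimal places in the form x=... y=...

pitch radius r_p = m·N/2 = 3.659·62/2 = 113.429000
base radius r_b = r_p·cos α = 113.429000·cos 18.321° = 107.679321
roll angle φ = 6.084° = 0.10618583 rad
x = r_b·(cos φ + φ·sin φ) = 107.679321·(0.99436758 + 0.10618583·0.10598640) = 108.284677
y = r_b·(sin φ − φ·cos φ) = 107.679321·(0.10598640 − 0.10618583·0.99436758) = 0.042926

x=108.284677 y=0.042926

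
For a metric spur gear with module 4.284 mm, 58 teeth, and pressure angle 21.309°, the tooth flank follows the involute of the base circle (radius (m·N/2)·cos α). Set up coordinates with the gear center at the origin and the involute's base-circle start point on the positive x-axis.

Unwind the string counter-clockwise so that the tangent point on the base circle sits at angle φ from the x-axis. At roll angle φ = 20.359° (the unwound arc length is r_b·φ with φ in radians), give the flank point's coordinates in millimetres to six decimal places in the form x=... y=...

x=122.820327 y=1.709148

pitch radius r_p = m·N/2 = 4.284·58/2 = 124.236000
base radius r_b = r_p·cos α = 124.236000·cos 21.309° = 115.742501
roll angle φ = 20.359° = 0.35533158 rad
x = r_b·(cos φ + φ·sin φ) = 115.742501·(0.93753118 + 0.35533158·0.34790125) = 122.820327
y = r_b·(sin φ − φ·cos φ) = 115.742501·(0.34790125 − 0.35533158·0.93753118) = 1.709148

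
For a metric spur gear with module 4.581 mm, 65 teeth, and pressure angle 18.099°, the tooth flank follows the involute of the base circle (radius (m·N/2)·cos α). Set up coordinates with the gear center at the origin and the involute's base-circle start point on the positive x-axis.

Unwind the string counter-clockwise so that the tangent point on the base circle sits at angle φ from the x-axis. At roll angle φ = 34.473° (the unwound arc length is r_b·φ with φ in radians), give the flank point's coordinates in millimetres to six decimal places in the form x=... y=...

x=164.858663 y=9.907172

pitch radius r_p = m·N/2 = 4.581·65/2 = 148.882500
base radius r_b = r_p·cos α = 148.882500·cos 18.099° = 141.515966
roll angle φ = 34.473° = 0.60166735 rad
x = r_b·(cos φ + φ·sin φ) = 141.515966·(0.82439301 + 0.60166735·0.56601781) = 164.858663
y = r_b·(sin φ − φ·cos φ) = 141.515966·(0.56601781 − 0.60166735·0.82439301) = 9.907172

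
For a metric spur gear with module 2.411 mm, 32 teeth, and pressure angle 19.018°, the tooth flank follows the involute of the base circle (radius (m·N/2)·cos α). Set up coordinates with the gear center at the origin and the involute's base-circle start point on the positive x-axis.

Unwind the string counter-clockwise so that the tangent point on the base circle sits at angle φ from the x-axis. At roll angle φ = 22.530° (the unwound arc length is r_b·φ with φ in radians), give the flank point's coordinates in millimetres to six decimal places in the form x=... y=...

pitch radius r_p = m·N/2 = 2.411·32/2 = 38.576000
base radius r_b = r_p·cos α = 38.576000·cos 19.018° = 36.470377
roll angle φ = 22.530° = 0.39322268 rad
x = r_b·(cos φ + φ·sin φ) = 36.470377·(0.92367903 + 0.39322268·0.38316712) = 39.181915
y = r_b·(sin φ − φ·cos φ) = 36.470377·(0.38316712 − 0.39322268·0.92367903) = 0.727787

x=39.181915 y=0.727787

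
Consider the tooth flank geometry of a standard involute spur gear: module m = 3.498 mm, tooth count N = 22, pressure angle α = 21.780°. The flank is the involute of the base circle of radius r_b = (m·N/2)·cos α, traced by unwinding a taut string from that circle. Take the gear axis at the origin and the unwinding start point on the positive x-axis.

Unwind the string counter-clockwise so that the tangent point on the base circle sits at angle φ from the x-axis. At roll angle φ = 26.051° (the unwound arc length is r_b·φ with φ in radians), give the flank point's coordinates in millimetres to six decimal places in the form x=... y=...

pitch radius r_p = m·N/2 = 3.498·22/2 = 38.478000
base radius r_b = r_p·cos α = 38.478000·cos 21.780° = 35.731263
roll angle φ = 26.051° = 0.45467572 rad
x = r_b·(cos φ + φ·sin φ) = 35.731263·(0.89840349 + 0.45467572·0.43917101) = 39.235925
y = r_b·(sin φ − φ·cos φ) = 35.731263·(0.43917101 − 0.45467572·0.89840349) = 1.096548

x=39.235925 y=1.096548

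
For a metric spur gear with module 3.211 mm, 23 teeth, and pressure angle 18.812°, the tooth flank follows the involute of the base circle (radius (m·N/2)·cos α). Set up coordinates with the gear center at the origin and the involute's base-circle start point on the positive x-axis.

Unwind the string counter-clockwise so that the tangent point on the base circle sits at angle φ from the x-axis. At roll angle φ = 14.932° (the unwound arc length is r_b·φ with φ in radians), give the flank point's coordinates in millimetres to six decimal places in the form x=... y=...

pitch radius r_p = m·N/2 = 3.211·23/2 = 36.926500
base radius r_b = r_p·cos α = 36.926500·cos 18.812° = 34.953951
roll angle φ = 14.932° = 0.26061256 rad
x = r_b·(cos φ + φ·sin φ) = 34.953951·(0.96623232 + 0.26061256·0.25767248) = 36.120889
y = r_b·(sin φ − φ·cos φ) = 34.953951·(0.25767248 − 0.26061256·0.96623232) = 0.204837

x=36.120889 y=0.204837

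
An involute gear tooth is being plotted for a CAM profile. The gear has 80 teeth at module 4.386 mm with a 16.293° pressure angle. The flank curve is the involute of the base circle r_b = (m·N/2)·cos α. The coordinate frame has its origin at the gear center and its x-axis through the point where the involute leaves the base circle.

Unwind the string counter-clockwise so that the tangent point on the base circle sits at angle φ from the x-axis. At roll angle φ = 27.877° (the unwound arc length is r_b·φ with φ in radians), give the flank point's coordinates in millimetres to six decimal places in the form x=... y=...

pitch radius r_p = m·N/2 = 4.386·80/2 = 175.440000
base radius r_b = r_p·cos α = 175.440000·cos 16.293° = 168.394255
roll angle φ = 27.877° = 0.48654544 rad
x = r_b·(cos φ + φ·sin φ) = 168.394255·(0.88395340 + 0.48654544·0.46757501) = 187.161775
y = r_b·(sin φ − φ·cos φ) = 168.394255·(0.46757501 − 0.48654544·0.88395340) = 6.313356

x=187.161775 y=6.313356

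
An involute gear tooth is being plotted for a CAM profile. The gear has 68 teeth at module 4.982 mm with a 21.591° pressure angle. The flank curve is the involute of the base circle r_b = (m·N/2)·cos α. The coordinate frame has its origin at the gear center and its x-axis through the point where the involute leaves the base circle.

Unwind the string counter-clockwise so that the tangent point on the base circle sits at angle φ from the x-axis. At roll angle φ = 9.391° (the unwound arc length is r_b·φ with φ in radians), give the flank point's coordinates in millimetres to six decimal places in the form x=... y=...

x=159.604200 y=0.230551

pitch radius r_p = m·N/2 = 4.982·68/2 = 169.388000
base radius r_b = r_p·cos α = 169.388000·cos 21.591° = 157.502772
roll angle φ = 9.391° = 0.16390387 rad
x = r_b·(cos φ + φ·sin φ) = 157.502772·(0.98659780 + 0.16390387·0.16317099) = 159.604200
y = r_b·(sin φ − φ·cos φ) = 157.502772·(0.16317099 − 0.16390387·0.98659780) = 0.230551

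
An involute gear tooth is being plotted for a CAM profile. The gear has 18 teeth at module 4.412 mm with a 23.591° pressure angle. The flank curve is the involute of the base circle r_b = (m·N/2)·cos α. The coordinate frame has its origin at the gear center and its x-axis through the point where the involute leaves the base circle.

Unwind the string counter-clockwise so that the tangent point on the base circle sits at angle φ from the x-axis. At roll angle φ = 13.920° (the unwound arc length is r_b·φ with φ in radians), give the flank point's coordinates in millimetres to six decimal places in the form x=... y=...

x=37.447569 y=0.172917

pitch radius r_p = m·N/2 = 4.412·18/2 = 39.708000
base radius r_b = r_p·cos α = 39.708000·cos 23.591° = 36.389428
roll angle φ = 13.920° = 0.24294983 rad
x = r_b·(cos φ + φ·sin φ) = 36.389428·(0.97063257 + 0.24294983·0.24056687) = 37.447569
y = r_b·(sin φ − φ·cos φ) = 36.389428·(0.24056687 − 0.24294983·0.97063257) = 0.172917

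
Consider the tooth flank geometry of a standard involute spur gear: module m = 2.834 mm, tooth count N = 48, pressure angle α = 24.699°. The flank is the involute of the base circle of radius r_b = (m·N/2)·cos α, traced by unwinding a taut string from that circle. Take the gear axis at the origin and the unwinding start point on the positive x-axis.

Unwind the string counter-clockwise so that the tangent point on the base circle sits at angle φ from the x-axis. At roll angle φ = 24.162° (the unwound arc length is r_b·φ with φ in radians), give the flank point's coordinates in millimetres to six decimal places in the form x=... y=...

x=67.046280 y=1.517434

pitch radius r_p = m·N/2 = 2.834·48/2 = 68.016000
base radius r_b = r_p·cos α = 68.016000·cos 24.699° = 61.793588
roll angle φ = 24.162° = 0.42170645 rad
x = r_b·(cos φ + φ·sin φ) = 61.793588·(0.91239179 + 0.42170645·0.40931800) = 67.046280
y = r_b·(sin φ − φ·cos φ) = 61.793588·(0.40931800 − 0.42170645·0.91239179) = 1.517434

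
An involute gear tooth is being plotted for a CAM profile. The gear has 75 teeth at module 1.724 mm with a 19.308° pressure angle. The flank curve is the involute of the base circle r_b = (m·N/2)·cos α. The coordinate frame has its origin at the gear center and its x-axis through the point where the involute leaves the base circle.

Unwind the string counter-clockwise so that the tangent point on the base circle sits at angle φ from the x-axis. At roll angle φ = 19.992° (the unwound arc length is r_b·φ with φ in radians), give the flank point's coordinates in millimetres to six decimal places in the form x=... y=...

x=64.615656 y=0.853514

pitch radius r_p = m·N/2 = 1.724·75/2 = 64.650000
base radius r_b = r_p·cos α = 64.650000·cos 19.308° = 61.013747
roll angle φ = 19.992° = 0.34892622 rad
x = r_b·(cos φ + φ·sin φ) = 61.013747·(0.93974037 + 0.34892622·0.34188893) = 64.615656
y = r_b·(sin φ − φ·cos φ) = 61.013747·(0.34188893 − 0.34892622·0.93974037) = 0.853514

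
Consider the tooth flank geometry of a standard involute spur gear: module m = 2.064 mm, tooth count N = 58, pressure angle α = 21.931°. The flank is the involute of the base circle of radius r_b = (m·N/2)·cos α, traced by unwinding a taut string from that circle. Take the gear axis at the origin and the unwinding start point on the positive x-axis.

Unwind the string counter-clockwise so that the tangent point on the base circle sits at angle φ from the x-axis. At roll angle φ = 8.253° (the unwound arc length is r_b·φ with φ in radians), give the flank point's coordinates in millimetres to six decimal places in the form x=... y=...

x=56.097509 y=0.055199

pitch radius r_p = m·N/2 = 2.064·58/2 = 59.856000
base radius r_b = r_p·cos α = 59.856000·cos 21.931° = 55.524479
roll angle φ = 8.253° = 0.14404202 rad
x = r_b·(cos φ + φ·sin φ) = 55.524479·(0.98964387 + 0.14404202·0.14354444) = 56.097509
y = r_b·(sin φ − φ·cos φ) = 55.524479·(0.14354444 − 0.14404202·0.98964387) = 0.055199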